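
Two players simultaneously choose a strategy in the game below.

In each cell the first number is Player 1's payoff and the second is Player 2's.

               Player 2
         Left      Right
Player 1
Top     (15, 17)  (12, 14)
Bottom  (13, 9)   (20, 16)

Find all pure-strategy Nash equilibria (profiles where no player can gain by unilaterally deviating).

Pure-strategy Nash equilibria: (Top, Left), (Bottom, Right)

(Top, Left): Player 1 gets 15, best alternative 13; Player 2 gets 17, best alternative 14. No profitable deviation — NE.
(Top, Right): Player 1 can switch to Bottom (12 → 20). Not NE.
(Bottom, Left): Player 1 can switch to Top (13 → 15). Not NE.
(Bottom, Right): Player 1 gets 20, best alternative 12; Player 2 gets 16, best alternative 9. No profitable deviation — NE.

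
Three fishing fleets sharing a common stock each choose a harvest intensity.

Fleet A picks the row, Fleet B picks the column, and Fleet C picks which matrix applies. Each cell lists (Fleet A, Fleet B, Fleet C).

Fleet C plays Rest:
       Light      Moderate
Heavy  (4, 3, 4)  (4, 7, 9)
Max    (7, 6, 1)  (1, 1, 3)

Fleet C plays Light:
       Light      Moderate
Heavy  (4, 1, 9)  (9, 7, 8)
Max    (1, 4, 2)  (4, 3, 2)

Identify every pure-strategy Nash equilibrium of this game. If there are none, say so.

The unique pure-strategy Nash equilibrium is (Heavy, Moderate, Rest).

For each player, find the best response to each opponent profile; mutual best responses are the pure NE.
Fleet A against (Light, Rest): payoffs 4, 7 → best response Max.
Fleet A against (Light, Light): payoffs 4, 1 → best response Heavy.
Fleet A against (Moderate, Rest): payoffs 4, 1 → best response Heavy.
Fleet A against (Moderate, Light): payoffs 9, 4 → best response Heavy.
Fleet B against (Heavy, Rest): payoffs 3, 7 → best response Moderate.
Fleet B against (Heavy, Light): payoffs 1, 7 → best response Moderate.
Fleet B against (Max, Rest): payoffs 6, 1 → best response Light.
Fleet B against (Max, Light): payoffs 4, 3 → best response Light.
Fleet C against (Heavy, Light): payoffs 4, 9 → best response Light.
Fleet C against (Heavy, Moderate): payoffs 9, 8 → best response Rest.
Fleet C against (Max, Light): payoffs 1, 2 → best response Light.
Fleet C against (Max, Moderate): payoffs 3, 2 → best response Rest.
Mutual best responses: (Heavy, Moderate, Rest).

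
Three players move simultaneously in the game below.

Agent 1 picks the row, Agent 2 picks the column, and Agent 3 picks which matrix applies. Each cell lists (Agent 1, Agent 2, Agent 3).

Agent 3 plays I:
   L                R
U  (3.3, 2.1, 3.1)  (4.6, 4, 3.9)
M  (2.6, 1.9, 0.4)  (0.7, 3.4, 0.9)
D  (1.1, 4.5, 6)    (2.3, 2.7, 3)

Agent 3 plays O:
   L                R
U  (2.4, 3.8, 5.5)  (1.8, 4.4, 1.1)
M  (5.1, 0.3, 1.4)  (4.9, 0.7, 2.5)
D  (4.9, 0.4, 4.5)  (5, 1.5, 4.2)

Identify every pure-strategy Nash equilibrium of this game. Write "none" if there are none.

(U, L, I): Agent 2 can switch to R (2.1 → 4). Not NE.
(U, L, O): Agent 1 can switch to M (2.4 → 5.1). Not NE.
(U, R, I): Agent 1 gets 4.6, best alternative 2.3; Agent 2 gets 4, best alternative 2.1; Agent 3 gets 3.9, best alternative 1.1. No profitable deviation — NE.
(U, R, O): Agent 1 can switch to M (1.8 → 4.9). Not NE.
(M, L, I): Agent 1 can switch to U (2.6 → 3.3). Not NE.
(M, L, O): Agent 2 can switch to R (0.3 → 0.7). Not NE.
(M, R, I): Agent 1 can switch to U (0.7 → 4.6). Not NE.
(M, R, O): Agent 1 can switch to D (4.9 → 5). Not NE.
(D, L, I): Agent 1 can switch to U (1.1 → 3.3). Not NE.
(D, R, O): Agent 1 gets 5, best alternative 4.9; Agent 2 gets 1.5, best alternative 0.4; Agent 3 gets 4.2, best alternative 3. No profitable deviation — NE.
(The remaining 2 profiles each have a profitable deviation by the same check.)

Pure-strategy Nash equilibria: (U, R, I), (D, R, O)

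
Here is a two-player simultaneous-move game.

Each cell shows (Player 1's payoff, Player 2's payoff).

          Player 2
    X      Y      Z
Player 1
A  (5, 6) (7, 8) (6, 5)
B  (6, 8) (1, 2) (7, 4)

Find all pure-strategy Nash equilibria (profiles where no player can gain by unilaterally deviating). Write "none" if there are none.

For each player, find the best response to each opponent profile; mutual best responses are the pure NE.
Player 1 against X: payoffs 5, 6 → best response B.
Player 1 against Y: payoffs 7, 1 → best response A.
Player 1 against Z: payoffs 6, 7 → best response B.
Player 2 against A: payoffs 6, 8, 5 → best response Y.
Player 2 against B: payoffs 8, 2, 4 → best response X.
Mutual best responses: (A, Y); (B, X).

The pure Nash equilibria are (A, Y), (B, X).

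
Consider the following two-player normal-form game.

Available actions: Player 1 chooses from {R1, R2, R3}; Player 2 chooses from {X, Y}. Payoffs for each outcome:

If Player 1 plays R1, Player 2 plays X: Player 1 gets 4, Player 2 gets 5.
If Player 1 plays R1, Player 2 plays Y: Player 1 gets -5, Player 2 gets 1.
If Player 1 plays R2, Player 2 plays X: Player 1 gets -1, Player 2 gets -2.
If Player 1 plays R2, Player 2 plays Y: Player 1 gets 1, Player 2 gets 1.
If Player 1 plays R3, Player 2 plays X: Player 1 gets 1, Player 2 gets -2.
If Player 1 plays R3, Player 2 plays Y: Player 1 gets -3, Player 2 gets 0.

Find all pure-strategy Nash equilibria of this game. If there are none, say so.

Pure-strategy Nash equilibria: (R1, X) and (R2, Y)

Player 1 against X: payoffs 4, -1, 1 → best response R1.
Player 1 against Y: payoffs -5, 1, -3 → best response R2.
Player 2 against R1: payoffs 5, 1 → best response X.
Player 2 against R2: payoffs -2, 1 → best response Y.
Player 2 against R3: payoffs -2, 0 → best response Y.
Mutual best responses: (R1, X); (R2, Y).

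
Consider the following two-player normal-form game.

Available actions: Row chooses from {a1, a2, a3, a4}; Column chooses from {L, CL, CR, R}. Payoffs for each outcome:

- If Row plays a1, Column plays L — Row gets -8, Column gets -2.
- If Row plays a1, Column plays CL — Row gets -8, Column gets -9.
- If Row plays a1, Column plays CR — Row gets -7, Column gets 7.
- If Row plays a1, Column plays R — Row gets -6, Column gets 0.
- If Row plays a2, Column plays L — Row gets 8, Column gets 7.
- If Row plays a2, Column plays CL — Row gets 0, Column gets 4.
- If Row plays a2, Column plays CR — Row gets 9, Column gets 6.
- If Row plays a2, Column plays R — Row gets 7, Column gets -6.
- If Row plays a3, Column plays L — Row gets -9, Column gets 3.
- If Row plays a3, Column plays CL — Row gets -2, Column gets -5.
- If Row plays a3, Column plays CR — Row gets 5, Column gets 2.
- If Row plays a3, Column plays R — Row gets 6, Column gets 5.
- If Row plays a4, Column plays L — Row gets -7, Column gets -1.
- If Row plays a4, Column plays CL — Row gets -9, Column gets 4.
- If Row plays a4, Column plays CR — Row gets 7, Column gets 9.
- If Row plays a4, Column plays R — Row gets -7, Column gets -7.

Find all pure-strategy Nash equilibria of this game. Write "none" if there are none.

(a2, L)

Mark each player's best response to every combination of opponents' strategies; a profile where every player is best-responding is a pure Nash equilibrium.
Row against L: payoffs -8, 8, -9, -7 → best response a2.
Row against CL: payoffs -8, 0, -2, -9 → best response a2.
Row against CR: payoffs -7, 9, 5, 7 → best response a2.
Row against R: payoffs -6, 7, 6, -7 → best response a2.
Column against a1: payoffs -2, -9, 7, 0 → best response CR.
Column against a2: payoffs 7, 4, 6, -6 → best response L.
Column against a3: payoffs 3, -5, 2, 5 → best response R.
Column against a4: payoffs -1, 4, 9, -7 → best response CR.
Mutual best responses: (a2, L).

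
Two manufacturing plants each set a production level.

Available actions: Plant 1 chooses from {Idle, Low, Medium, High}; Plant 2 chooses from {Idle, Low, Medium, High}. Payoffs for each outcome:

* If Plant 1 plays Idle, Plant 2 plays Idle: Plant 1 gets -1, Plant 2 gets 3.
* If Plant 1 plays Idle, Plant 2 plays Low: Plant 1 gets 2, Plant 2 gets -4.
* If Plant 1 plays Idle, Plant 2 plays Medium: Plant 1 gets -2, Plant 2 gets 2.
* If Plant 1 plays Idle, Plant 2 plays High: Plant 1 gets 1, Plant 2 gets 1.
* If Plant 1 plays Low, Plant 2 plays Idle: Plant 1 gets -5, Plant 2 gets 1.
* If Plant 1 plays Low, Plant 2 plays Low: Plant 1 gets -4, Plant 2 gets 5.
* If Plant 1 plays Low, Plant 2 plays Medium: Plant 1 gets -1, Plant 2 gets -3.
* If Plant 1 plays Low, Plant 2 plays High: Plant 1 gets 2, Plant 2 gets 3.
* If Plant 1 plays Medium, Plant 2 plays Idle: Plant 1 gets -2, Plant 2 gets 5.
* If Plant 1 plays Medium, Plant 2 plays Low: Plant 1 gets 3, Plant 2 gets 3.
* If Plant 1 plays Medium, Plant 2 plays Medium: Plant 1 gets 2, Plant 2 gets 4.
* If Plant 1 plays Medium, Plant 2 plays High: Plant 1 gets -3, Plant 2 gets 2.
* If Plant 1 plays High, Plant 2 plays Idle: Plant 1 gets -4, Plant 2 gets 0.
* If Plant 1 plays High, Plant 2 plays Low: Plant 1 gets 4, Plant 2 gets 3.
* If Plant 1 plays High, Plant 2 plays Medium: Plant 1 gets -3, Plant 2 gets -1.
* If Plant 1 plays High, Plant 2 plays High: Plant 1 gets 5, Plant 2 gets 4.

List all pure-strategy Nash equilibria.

Pure-strategy Nash equilibria: (Idle, Idle), (High, High)

(Idle, Idle): Plant 1 gets -1, best alternative -2; Plant 2 gets 3, best alternative 2. No profitable deviation — NE.
(Idle, Low): Plant 1 can switch to Medium (2 → 3). Not NE.
(Idle, Medium): Plant 1 can switch to Low (-2 → -1). Not NE.
(Idle, High): Plant 1 can switch to Low (1 → 2). Not NE.
(Low, Idle): Plant 1 can switch to Idle (-5 → -1). Not NE.
(Low, Low): Plant 1 can switch to Idle (-4 → 2). Not NE.
(Low, Medium): Plant 1 can switch to Medium (-1 → 2). Not NE.
(Low, High): Plant 1 can switch to High (2 → 5). Not NE.
(Medium, Idle): Plant 1 can switch to Idle (-2 → -1). Not NE.
(High, High): Plant 1 gets 5, best alternative 2; Plant 2 gets 4, best alternative 3. No profitable deviation — NE.
(The remaining 6 profiles each have a profitable deviation by the same check.)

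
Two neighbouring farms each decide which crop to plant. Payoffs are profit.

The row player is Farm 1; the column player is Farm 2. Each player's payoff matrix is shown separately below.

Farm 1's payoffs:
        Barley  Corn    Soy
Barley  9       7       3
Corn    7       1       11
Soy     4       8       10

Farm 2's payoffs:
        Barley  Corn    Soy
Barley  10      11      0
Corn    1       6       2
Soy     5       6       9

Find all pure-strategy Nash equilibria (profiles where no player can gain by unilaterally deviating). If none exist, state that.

For each player, find the best response to each opponent profile; mutual best responses are the pure NE.
Farm 1 against Barley: payoffs 9, 7, 4 → best response Barley.
Farm 1 against Corn: payoffs 7, 1, 8 → best response Soy.
Farm 1 against Soy: payoffs 3, 11, 10 → best response Corn.
Farm 2 against Barley: payoffs 10, 11, 0 → best response Corn.
Farm 2 against Corn: payoffs 1, 6, 2 → best response Corn.
Farm 2 against Soy: payoffs 5, 6, 9 → best response Soy.
No profile is a mutual best response for all players.

none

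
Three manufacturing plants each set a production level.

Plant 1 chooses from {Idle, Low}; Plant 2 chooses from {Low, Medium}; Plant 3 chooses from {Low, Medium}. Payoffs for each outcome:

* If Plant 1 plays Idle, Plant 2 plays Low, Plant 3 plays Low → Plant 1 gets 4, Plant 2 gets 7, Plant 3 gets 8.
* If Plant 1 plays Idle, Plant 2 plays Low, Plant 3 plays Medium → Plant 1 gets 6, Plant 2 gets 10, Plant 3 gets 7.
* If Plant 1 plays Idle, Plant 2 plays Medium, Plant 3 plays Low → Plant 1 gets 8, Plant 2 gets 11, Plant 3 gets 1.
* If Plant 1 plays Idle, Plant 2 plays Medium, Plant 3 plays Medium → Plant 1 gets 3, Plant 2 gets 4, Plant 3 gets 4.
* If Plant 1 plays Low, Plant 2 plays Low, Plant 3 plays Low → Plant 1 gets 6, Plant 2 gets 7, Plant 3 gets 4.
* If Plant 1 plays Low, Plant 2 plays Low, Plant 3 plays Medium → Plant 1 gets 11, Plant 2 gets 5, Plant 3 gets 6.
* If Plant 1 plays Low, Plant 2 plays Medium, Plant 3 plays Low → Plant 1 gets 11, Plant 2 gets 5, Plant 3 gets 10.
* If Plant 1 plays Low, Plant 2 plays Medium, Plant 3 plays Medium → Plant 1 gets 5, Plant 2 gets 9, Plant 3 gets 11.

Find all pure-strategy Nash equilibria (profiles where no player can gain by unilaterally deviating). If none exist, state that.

The unique pure-strategy Nash equilibrium is (Low, Medium, Medium).

Plant 1 against (Low, Low): payoffs 4, 6 → best response Low.
Plant 1 against (Low, Medium): payoffs 6, 11 → best response Low.
Plant 1 against (Medium, Low): payoffs 8, 11 → best response Low.
Plant 1 against (Medium, Medium): payoffs 3, 5 → best response Low.
Plant 2 against (Idle, Low): payoffs 7, 11 → best response Medium.
Plant 2 against (Idle, Medium): payoffs 10, 4 → best response Low.
Plant 2 against (Low, Low): payoffs 7, 5 → best response Low.
Plant 2 against (Low, Medium): payoffs 5, 9 → best response Medium.
Plant 3 against (Idle, Low): payoffs 8, 7 → best response Low.
Plant 3 against (Idle, Medium): payoffs 1, 4 → best response Medium.
Plant 3 against (Low, Low): payoffs 4, 6 → best response Medium.
Plant 3 against (Low, Medium): payoffs 10, 11 → best response Medium.
Mutual best responses: (Low, Medium, Medium).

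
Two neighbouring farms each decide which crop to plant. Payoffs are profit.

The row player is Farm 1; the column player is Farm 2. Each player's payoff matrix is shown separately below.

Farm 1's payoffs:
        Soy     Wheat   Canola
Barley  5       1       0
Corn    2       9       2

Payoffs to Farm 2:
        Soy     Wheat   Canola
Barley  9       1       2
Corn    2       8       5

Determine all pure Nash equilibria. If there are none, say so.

Pure-strategy Nash equilibria: (Barley, Soy), (Corn, Wheat)

Farm 1 against Soy: payoffs 5, 2 → best response Barley.
Farm 1 against Wheat: payoffs 1, 9 → best response Corn.
Farm 1 against Canola: payoffs 0, 2 → best response Corn.
Farm 2 against Barley: payoffs 9, 1, 2 → best response Soy.
Farm 2 against Corn: payoffs 2, 8, 5 → best response Wheat.
Mutual best responses: (Barley, Soy); (Corn, Wheat).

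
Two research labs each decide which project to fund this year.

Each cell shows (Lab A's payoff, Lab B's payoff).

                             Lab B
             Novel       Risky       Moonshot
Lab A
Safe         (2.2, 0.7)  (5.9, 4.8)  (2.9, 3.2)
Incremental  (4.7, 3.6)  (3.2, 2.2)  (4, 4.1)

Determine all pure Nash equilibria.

The pure Nash equilibria are (Safe, Risky) and (Incremental, Moonshot).

Lab A against Novel: payoffs 2.2, 4.7 → best response Incremental.
Lab A against Risky: payoffs 5.9, 3.2 → best response Safe.
Lab A against Moonshot: payoffs 2.9, 4 → best response Incremental.
Lab B against Safe: payoffs 0.7, 4.8, 3.2 → best response Risky.
Lab B against Incremental: payoffs 3.6, 2.2, 4.1 → best response Moonshot.
Mutual best responses: (Safe, Risky); (Incremental, Moonshot).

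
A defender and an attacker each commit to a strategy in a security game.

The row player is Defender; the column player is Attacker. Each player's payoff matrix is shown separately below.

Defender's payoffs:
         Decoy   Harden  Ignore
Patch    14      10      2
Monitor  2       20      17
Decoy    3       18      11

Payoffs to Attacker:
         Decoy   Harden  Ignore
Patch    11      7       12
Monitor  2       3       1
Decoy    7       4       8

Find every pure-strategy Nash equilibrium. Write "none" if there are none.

Pure NE: (Monitor, Harden)

For each strategy profile, look for a profitable unilateral deviation.
(Patch, Decoy): Attacker can switch to Ignore (11 → 12). Not NE.
(Patch, Harden): Defender can switch to Monitor (10 → 20). Not NE.
(Patch, Ignore): Defender can switch to Monitor (2 → 17). Not NE.
(Monitor, Decoy): Defender can switch to Patch (2 → 14). Not NE.
(Monitor, Harden): Defender gets 20, best alternative 18; Attacker gets 3, best alternative 2. No profitable deviation — NE.
(Monitor, Ignore): Attacker can switch to Decoy (1 → 2). Not NE.
(Decoy, Decoy): Defender can switch to Patch (3 → 14). Not NE.
(Decoy, Harden): Defender can switch to Monitor (18 → 20). Not NE.
(Decoy, Ignore): Defender can switch to Monitor (11 → 17). Not NE.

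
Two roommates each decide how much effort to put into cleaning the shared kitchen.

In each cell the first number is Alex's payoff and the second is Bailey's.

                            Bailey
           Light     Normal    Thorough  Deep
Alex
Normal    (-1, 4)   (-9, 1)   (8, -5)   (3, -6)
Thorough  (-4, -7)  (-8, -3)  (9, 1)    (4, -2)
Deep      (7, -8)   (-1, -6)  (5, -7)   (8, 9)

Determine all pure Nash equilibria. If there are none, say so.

For each strategy profile, look for a profitable unilateral deviation.
(Normal, Light): Alex can switch to Deep (-1 → 7). Not NE.
(Normal, Normal): Alex can switch to Thorough (-9 → -8). Not NE.
(Normal, Thorough): Alex can switch to Thorough (8 → 9). Not NE.
(Normal, Deep): Alex can switch to Thorough (3 → 4). Not NE.
(Thorough, Light): Alex can switch to Normal (-4 → -1). Not NE.
(Thorough, Normal): Alex can switch to Deep (-8 → -1). Not NE.
(Thorough, Thorough): Alex gets 9, best alternative 8; Bailey gets 1, best alternative -2. No profitable deviation — NE.
(Thorough, Deep): Alex can switch to Deep (4 → 8). Not NE.
(Deep, Light): Bailey can switch to Normal (-8 → -6). Not NE.
(Deep, Normal): Bailey can switch to Deep (-6 → 9). Not NE.
(Deep, Thorough): Alex can switch to Normal (5 → 8). Not NE.
(Deep, Deep): Alex gets 8, best alternative 4; Bailey gets 9, best alternative -6. No profitable deviation — NE.

(Thorough, Thorough) and (Deep, Deep)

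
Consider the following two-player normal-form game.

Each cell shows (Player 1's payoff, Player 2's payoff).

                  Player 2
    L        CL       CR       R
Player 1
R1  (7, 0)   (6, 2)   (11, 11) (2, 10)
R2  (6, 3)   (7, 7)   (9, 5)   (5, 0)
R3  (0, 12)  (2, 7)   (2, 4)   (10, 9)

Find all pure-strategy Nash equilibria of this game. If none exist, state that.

Pure-strategy Nash equilibria: (R1, CR) and (R2, CL)

(R1, L): Player 2 can switch to CL (0 → 2). Not NE.
(R1, CL): Player 1 can switch to R2 (6 → 7). Not NE.
(R1, CR): Player 1 gets 11, best alternative 9; Player 2 gets 11, best alternative 10. No profitable deviation — NE.
(R1, R): Player 1 can switch to R2 (2 → 5). Not NE.
(R2, L): Player 1 can switch to R1 (6 → 7). Not NE.
(R2, CL): Player 1 gets 7, best alternative 6; Player 2 gets 7, best alternative 5. No profitable deviation — NE.
(R2, CR): Player 1 can switch to R1 (9 → 11). Not NE.
(R2, R): Player 1 can switch to R3 (5 → 10). Not NE.
(R3, L): Player 1 can switch to R1 (0 → 7). Not NE.
(R3, CL): Player 1 can switch to R1 (2 → 6). Not NE.
(The remaining 2 profiles each have a profitable deviation by the same check.)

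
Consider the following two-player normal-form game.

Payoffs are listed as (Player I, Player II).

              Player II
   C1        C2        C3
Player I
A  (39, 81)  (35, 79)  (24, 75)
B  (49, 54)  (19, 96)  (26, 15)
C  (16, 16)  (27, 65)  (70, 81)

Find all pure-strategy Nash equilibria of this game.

Pure NE: (C, C3)

Player I against C1: payoffs 39, 49, 16 → best response B.
Player I against C2: payoffs 35, 19, 27 → best response A.
Player I against C3: payoffs 24, 26, 70 → best response C.
Player II against A: payoffs 81, 79, 75 → best response C1.
Player II against B: payoffs 54, 96, 15 → best response C2.
Player II against C: payoffs 16, 65, 81 → best response C3.
Mutual best responses: (C, C3).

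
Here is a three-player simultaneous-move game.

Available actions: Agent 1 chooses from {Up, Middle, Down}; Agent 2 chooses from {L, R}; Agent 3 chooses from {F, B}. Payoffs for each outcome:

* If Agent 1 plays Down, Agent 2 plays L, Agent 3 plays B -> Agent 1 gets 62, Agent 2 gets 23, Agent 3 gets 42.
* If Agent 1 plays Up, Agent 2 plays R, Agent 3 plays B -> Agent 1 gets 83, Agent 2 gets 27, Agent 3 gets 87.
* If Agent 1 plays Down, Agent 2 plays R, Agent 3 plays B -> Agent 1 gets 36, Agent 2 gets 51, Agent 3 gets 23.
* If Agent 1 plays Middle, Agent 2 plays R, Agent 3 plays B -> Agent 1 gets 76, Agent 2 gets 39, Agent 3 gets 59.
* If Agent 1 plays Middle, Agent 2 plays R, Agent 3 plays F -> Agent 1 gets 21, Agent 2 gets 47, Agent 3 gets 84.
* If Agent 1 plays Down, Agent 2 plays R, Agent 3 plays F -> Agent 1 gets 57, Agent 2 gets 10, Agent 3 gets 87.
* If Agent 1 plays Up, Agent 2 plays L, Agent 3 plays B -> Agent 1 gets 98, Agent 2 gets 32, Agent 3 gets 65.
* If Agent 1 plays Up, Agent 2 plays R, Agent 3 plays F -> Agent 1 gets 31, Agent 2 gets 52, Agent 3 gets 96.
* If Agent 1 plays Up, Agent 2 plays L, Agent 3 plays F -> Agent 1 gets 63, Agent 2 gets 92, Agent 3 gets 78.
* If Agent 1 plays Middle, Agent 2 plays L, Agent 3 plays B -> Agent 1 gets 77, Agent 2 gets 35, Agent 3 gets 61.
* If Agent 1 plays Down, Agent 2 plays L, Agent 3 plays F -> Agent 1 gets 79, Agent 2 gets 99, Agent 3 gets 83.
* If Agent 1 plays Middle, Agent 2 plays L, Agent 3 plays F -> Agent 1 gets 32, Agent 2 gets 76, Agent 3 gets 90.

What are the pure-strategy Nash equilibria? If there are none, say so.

Pure NE: (Down, L, F)

Check each profile: it is a Nash equilibrium iff no player can strictly gain by switching unilaterally.
(Up, L, F): Agent 1 can switch to Down (63 → 79). Not NE.
(Up, L, B): Agent 3 can switch to F (65 → 78). Not NE.
(Up, R, F): Agent 1 can switch to Down (31 → 57). Not NE.
(Up, R, B): Agent 2 can switch to L (27 → 32). Not NE.
(Middle, L, F): Agent 1 can switch to Up (32 → 63). Not NE.
(Middle, L, B): Agent 1 can switch to Up (77 → 98). Not NE.
(Down, L, F): Agent 1 gets 79, best alternative 63; Agent 2 gets 99, best alternative 10; Agent 3 gets 83, best alternative 42. No profitable deviation — NE.
(The remaining 5 profiles each have a profitable deviation by the same check.)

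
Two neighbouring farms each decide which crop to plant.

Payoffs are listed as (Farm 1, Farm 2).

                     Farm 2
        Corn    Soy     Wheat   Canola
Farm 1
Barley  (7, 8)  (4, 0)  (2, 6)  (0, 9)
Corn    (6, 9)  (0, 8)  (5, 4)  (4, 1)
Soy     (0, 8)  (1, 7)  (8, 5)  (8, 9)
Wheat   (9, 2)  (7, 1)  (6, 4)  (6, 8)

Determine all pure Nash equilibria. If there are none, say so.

Pure NE: (Soy, Canola)

Farm 1 against Corn: payoffs 7, 6, 0, 9 → best response Wheat.
Farm 1 against Soy: payoffs 4, 0, 1, 7 → best response Wheat.
Farm 1 against Wheat: payoffs 2, 5, 8, 6 → best response Soy.
Farm 1 against Canola: payoffs 0, 4, 8, 6 → best response Soy.
Farm 2 against Barley: payoffs 8, 0, 6, 9 → best response Canola.
Farm 2 against Corn: payoffs 9, 8, 4, 1 → best response Corn.
Farm 2 against Soy: payoffs 8, 7, 5, 9 → best response Canola.
Farm 2 against Wheat: payoffs 2, 1, 4, 8 → best response Canola.
Mutual best responses: (Soy, Canola).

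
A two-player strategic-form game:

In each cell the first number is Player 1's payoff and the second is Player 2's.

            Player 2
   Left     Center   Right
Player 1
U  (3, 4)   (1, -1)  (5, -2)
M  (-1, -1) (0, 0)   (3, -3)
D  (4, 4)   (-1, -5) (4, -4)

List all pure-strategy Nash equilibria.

(U, Left): Player 1 can switch to D (3 → 4). Not NE.
(U, Center): Player 2 can switch to Left (-1 → 4). Not NE.
(U, Right): Player 2 can switch to Left (-2 → 4). Not NE.
(M, Left): Player 1 can switch to U (-1 → 3). Not NE.
(M, Center): Player 1 can switch to U (0 → 1). Not NE.
(M, Right): Player 1 can switch to U (3 → 5). Not NE.
(D, Left): Player 1 gets 4, best alternative 3; Player 2 gets 4, best alternative -4. No profitable deviation — NE.
(D, Center): Player 1 can switch to U (-1 → 1). Not NE.
(D, Right): Player 1 can switch to U (4 → 5). Not NE.

The unique pure-strategy Nash equilibrium is (D, Left).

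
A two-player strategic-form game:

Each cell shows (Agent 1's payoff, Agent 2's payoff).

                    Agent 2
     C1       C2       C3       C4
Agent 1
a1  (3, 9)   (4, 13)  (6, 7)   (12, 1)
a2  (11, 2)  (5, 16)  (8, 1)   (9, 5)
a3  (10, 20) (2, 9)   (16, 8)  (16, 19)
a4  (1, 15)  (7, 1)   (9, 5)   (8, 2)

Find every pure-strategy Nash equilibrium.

(a1, C1): Agent 1 can switch to a2 (3 → 11). Not NE.
(a1, C2): Agent 1 can switch to a2 (4 → 5). Not NE.
(a1, C3): Agent 1 can switch to a2 (6 → 8). Not NE.
(a1, C4): Agent 1 can switch to a3 (12 → 16). Not NE.
(a2, C1): Agent 2 can switch to C2 (2 → 16). Not NE.
(a2, C2): Agent 1 can switch to a4 (5 → 7). Not NE.
(The remaining 10 profiles each have a profitable deviation by the same check.)

There is no pure-strategy Nash equilibrium.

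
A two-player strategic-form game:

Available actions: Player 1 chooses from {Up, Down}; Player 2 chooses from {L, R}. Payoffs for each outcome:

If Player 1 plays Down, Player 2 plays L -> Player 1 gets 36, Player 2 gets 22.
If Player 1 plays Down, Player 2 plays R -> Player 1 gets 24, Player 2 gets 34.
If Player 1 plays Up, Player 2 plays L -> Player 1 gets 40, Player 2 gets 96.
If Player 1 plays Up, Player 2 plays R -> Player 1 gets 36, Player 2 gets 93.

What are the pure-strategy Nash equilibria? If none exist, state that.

The unique pure-strategy Nash equilibrium is (Up, L).

(Up, L): Player 1 gets 40, best alternative 36; Player 2 gets 96, best alternative 93. No profitable deviation — NE.
(Up, R): Player 2 can switch to L (93 → 96). Not NE.
(Down, L): Player 1 can switch to Up (36 → 40). Not NE.
(Down, R): Player 1 can switch to Up (24 → 36). Not NE.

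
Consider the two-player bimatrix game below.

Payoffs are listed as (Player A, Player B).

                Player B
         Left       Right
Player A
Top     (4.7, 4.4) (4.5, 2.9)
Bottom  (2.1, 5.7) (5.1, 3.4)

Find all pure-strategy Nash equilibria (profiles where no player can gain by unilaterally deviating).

The unique pure-strategy Nash equilibrium is (Top, Left).

(Top, Left): Player A gets 4.7, best alternative 2.1; Player B gets 4.4, best alternative 2.9. No profitable deviation — NE.
(Top, Right): Player A can switch to Bottom (4.5 → 5.1). Not NE.
(Bottom, Left): Player A can switch to Top (2.1 → 4.7). Not NE.
(Bottom, Right): Player B can switch to Left (3.4 → 5.7). Not NE.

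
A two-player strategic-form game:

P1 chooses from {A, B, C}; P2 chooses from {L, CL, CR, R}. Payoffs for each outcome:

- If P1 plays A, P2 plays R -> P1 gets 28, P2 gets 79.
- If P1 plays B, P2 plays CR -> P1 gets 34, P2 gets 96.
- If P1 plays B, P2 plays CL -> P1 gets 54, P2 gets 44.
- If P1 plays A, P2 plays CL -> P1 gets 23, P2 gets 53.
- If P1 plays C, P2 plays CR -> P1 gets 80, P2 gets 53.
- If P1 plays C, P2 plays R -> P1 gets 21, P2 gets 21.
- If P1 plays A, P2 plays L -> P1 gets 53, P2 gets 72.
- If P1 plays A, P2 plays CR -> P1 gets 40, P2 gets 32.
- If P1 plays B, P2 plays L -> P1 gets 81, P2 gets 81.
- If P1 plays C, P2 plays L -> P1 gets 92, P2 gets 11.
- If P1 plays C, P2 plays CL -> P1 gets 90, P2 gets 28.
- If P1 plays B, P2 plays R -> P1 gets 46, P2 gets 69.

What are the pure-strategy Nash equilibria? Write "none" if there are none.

Check each profile: it is a Nash equilibrium iff no player can strictly gain by switching unilaterally.
(A, L): P1 can switch to B (53 → 81). Not NE.
(A, CL): P1 can switch to B (23 → 54). Not NE.
(A, CR): P1 can switch to C (40 → 80). Not NE.
(A, R): P1 can switch to B (28 → 46). Not NE.
(B, L): P1 can switch to C (81 → 92). Not NE.
(B, CL): P1 can switch to C (54 → 90). Not NE.
(B, CR): P1 can switch to A (34 → 40). Not NE.
(B, R): P2 can switch to L (69 → 81). Not NE.
(C, L): P2 can switch to CL (11 → 28). Not NE.
(C, CL): P2 can switch to CR (28 → 53). Not NE.
(C, CR): P1 gets 80, best alternative 40; P2 gets 53, best alternative 28. No profitable deviation — NE.
(The remaining 1 profile has a profitable deviation by the same check.)

Pure NE: (C, CR)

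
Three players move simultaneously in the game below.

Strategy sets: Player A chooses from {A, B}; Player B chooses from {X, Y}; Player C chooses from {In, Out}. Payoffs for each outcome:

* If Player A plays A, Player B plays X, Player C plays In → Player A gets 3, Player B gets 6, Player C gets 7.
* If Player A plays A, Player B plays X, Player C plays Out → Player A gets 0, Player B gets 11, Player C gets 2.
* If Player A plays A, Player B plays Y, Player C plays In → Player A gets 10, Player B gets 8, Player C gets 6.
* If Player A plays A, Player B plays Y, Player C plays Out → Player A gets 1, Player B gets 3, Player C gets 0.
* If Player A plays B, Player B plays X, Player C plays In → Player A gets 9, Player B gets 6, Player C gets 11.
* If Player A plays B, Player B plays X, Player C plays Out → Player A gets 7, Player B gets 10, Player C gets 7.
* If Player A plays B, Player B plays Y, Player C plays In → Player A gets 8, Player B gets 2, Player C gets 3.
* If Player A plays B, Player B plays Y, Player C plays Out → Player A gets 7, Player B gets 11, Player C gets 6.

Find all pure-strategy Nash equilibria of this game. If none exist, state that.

(A, Y, In) and (B, X, In) and (B, Y, Out)

Mark each player's best response to every combination of opponents' strategies; a profile where every player is best-responding is a pure Nash equilibrium.
Player A against (X, In): payoffs 3, 9 → best response B.
Player A against (X, Out): payoffs 0, 7 → best response B.
Player A against (Y, In): payoffs 10, 8 → best response A.
Player A against (Y, Out): payoffs 1, 7 → best response B.
Player B against (A, In): payoffs 6, 8 → best response Y.
Player B against (A, Out): payoffs 11, 3 → best response X.
Player B against (B, In): payoffs 6, 2 → best response X.
Player B against (B, Out): payoffs 10, 11 → best response Y.
Player C against (A, X): payoffs 7, 2 → best response In.
Player C against (A, Y): payoffs 6, 0 → best response In.
Player C against (B, X): payoffs 11, 7 → best response In.
Player C against (B, Y): payoffs 3, 6 → best response Out.
Mutual best responses: (A, Y, In); (B, X, In); (B, Y, Out).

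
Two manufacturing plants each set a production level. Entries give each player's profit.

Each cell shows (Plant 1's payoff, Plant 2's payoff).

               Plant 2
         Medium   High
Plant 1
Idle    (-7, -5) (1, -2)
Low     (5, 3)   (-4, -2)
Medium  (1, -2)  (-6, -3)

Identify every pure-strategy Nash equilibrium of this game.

(Idle, High); (Low, Medium)

Mark each player's best response to every combination of opponents' strategies; a profile where every player is best-responding is a pure Nash equilibrium.
Plant 1 against Medium: payoffs -7, 5, 1 → best response Low.
Plant 1 against High: payoffs 1, -4, -6 → best response Idle.
Plant 2 against Idle: payoffs -5, -2 → best response High.
Plant 2 against Low: payoffs 3, -2 → best response Medium.
Plant 2 against Medium: payoffs -2, -3 → best response Medium.
Mutual best responses: (Idle, High); (Low, Medium).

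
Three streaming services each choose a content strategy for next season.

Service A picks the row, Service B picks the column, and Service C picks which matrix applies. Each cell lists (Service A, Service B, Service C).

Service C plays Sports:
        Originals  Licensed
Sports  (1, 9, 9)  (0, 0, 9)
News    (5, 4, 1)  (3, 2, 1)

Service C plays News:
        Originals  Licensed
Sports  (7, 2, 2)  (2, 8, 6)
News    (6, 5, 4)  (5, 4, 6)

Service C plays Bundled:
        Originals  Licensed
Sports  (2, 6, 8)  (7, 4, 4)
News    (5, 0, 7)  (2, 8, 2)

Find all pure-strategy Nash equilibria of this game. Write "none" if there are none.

(Sports, Originals, Sports): Service A can switch to News (1 → 5). Not NE.
(Sports, Originals, News): Service B can switch to Licensed (2 → 8). Not NE.
(Sports, Originals, Bundled): Service A can switch to News (2 → 5). Not NE.
(Sports, Licensed, Sports): Service A can switch to News (0 → 3). Not NE.
(Sports, Licensed, News): Service A can switch to News (2 → 5). Not NE.
(Sports, Licensed, Bundled): Service B can switch to Originals (4 → 6). Not NE.
(News, Originals, Sports): Service C can switch to News (1 → 4). Not NE.
(News, Originals, News): Service A can switch to Sports (6 → 7). Not NE.
(News, Originals, Bundled): Service B can switch to Licensed (0 → 8). Not NE.
(News, Licensed, Sports): Service B can switch to Originals (2 → 4). Not NE.
(News, Licensed, News): Service B can switch to Originals (4 → 5). Not NE.
(News, Licensed, Bundled): Service A can switch to Sports (2 → 7). Not NE.

No pure-strategy Nash equilibrium.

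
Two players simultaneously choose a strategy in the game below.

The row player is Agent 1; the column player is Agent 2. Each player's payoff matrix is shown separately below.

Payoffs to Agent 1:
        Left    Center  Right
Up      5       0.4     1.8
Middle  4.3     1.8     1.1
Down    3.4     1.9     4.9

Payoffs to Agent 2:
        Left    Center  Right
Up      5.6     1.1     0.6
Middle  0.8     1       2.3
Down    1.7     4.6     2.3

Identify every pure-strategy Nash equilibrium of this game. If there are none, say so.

(Up, Left): Agent 1 gets 5, best alternative 4.3; Agent 2 gets 5.6, best alternative 1.1. No profitable deviation — NE.
(Up, Center): Agent 1 can switch to Middle (0.4 → 1.8). Not NE.
(Up, Right): Agent 1 can switch to Down (1.8 → 4.9). Not NE.
(Middle, Left): Agent 1 can switch to Up (4.3 → 5). Not NE.
(Middle, Center): Agent 1 can switch to Down (1.8 → 1.9). Not NE.
(Middle, Right): Agent 1 can switch to Up (1.1 → 1.8). Not NE.
(Down, Left): Agent 1 can switch to Up (3.4 → 5). Not NE.
(Down, Center): Agent 1 gets 1.9, best alternative 1.8; Agent 2 gets 4.6, best alternative 2.3. No profitable deviation — NE.
(Down, Right): Agent 2 can switch to Center (2.3 → 4.6). Not NE.

Pure-strategy Nash equilibria: (Up, Left); (Down, Center)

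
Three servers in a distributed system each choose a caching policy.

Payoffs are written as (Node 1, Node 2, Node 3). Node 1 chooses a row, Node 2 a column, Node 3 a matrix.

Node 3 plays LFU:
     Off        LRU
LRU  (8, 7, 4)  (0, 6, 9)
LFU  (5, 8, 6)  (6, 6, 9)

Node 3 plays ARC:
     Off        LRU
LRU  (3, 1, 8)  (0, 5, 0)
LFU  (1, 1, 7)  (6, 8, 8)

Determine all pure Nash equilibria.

For each strategy profile, look for a profitable unilateral deviation.
(LRU, Off, LFU): Node 3 can switch to ARC (4 → 8). Not NE.
(LRU, Off, ARC): Node 2 can switch to LRU (1 → 5). Not NE.
(LRU, LRU, LFU): Node 1 can switch to LFU (0 → 6). Not NE.
(LRU, LRU, ARC): Node 1 can switch to LFU (0 → 6). Not NE.
(LFU, Off, LFU): Node 1 can switch to LRU (5 → 8). Not NE.
(LFU, Off, ARC): Node 1 can switch to LRU (1 → 3). Not NE.
(The remaining 2 profiles each have a profitable deviation by the same check.)

This game has no pure Nash equilibrium.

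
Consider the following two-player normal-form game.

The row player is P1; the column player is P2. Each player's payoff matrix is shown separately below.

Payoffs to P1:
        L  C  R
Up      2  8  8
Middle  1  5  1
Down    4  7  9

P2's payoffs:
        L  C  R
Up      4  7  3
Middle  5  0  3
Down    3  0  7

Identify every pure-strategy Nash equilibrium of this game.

(Up, C), (Down, R)

P1 against L: payoffs 2, 1, 4 → best response Down.
P1 against C: payoffs 8, 5, 7 → best response Up.
P1 against R: payoffs 8, 1, 9 → best response Down.
P2 against Up: payoffs 4, 7, 3 → best response C.
P2 against Middle: payoffs 5, 0, 3 → best response L.
P2 against Down: payoffs 3, 0, 7 → best response R.
Mutual best responses: (Up, C); (Down, R).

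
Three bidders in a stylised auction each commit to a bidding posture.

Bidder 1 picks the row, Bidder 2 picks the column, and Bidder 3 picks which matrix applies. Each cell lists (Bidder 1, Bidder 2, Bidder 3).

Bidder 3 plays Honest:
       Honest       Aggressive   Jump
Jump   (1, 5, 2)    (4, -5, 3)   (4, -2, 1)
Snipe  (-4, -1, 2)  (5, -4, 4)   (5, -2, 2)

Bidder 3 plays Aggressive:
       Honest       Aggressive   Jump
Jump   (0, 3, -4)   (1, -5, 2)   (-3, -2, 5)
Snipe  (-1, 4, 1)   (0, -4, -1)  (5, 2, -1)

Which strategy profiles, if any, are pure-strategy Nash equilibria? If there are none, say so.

The unique pure-strategy Nash equilibrium is (Jump, Honest, Honest).

Check each profile: it is a Nash equilibrium iff no player can strictly gain by switching unilaterally.
(Jump, Honest, Honest): Bidder 1 gets 1, best alternative -4; Bidder 2 gets 5, best alternative -2; Bidder 3 gets 2, best alternative -4. No profitable deviation — NE.
(Jump, Honest, Aggressive): Bidder 3 can switch to Honest (-4 → 2). Not NE.
(Jump, Aggressive, Honest): Bidder 1 can switch to Snipe (4 → 5). Not NE.
(Jump, Aggressive, Aggressive): Bidder 2 can switch to Honest (-5 → 3). Not NE.
(Jump, Jump, Honest): Bidder 1 can switch to Snipe (4 → 5). Not NE.
(Jump, Jump, Aggressive): Bidder 1 can switch to Snipe (-3 → 5). Not NE.
(Snipe, Honest, Honest): Bidder 1 can switch to Jump (-4 → 1). Not NE.
(Snipe, Honest, Aggressive): Bidder 1 can switch to Jump (-1 → 0). Not NE.
(Snipe, Aggressive, Honest): Bidder 2 can switch to Honest (-4 → -1). Not NE.
(Snipe, Aggressive, Aggressive): Bidder 1 can switch to Jump (0 → 1). Not NE.
(Snipe, Jump, Honest): Bidder 2 can switch to Honest (-2 → -1). Not NE.
(The remaining 1 profile has a profitable deviation by the same check.)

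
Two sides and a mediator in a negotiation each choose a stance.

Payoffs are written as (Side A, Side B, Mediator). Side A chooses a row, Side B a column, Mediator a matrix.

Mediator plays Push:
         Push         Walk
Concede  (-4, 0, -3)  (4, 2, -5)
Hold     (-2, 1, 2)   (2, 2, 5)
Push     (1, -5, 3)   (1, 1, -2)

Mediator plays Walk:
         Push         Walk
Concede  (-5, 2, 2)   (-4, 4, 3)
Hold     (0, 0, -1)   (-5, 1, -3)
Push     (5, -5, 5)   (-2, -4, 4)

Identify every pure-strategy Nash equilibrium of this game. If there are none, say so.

(Concede, Push, Push): Side A can switch to Hold (-4 → -2). Not NE.
(Concede, Push, Walk): Side A can switch to Hold (-5 → 0). Not NE.
(Concede, Walk, Push): Mediator can switch to Walk (-5 → 3). Not NE.
(Concede, Walk, Walk): Side A can switch to Push (-4 → -2). Not NE.
(Hold, Push, Push): Side A can switch to Push (-2 → 1). Not NE.
(Hold, Push, Walk): Side A can switch to Push (0 → 5). Not NE.
(Hold, Walk, Push): Side A can switch to Concede (2 → 4). Not NE.
(Hold, Walk, Walk): Side A can switch to Concede (-5 → -4). Not NE.
(Push, Walk, Walk): Side A gets -2, best alternative -4; Side B gets -4, best alternative -5; Mediator gets 4, best alternative -2. No profitable deviation — NE.
(The remaining 3 profiles each have a profitable deviation by the same check.)

The unique pure-strategy Nash equilibrium is (Push, Walk, Walk).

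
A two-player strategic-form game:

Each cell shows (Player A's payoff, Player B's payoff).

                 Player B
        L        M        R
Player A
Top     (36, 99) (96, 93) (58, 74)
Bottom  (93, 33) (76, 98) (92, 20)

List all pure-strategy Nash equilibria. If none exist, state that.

none

For each strategy profile, look for a profitable unilateral deviation.
(Top, L): Player A can switch to Bottom (36 → 93). Not NE.
(Top, M): Player B can switch to L (93 → 99). Not NE.
(Top, R): Player A can switch to Bottom (58 → 92). Not NE.
(Bottom, L): Player B can switch to M (33 → 98). Not NE.
(Bottom, M): Player A can switch to Top (76 → 96). Not NE.
(Bottom, R): Player B can switch to L (20 → 33). Not NE.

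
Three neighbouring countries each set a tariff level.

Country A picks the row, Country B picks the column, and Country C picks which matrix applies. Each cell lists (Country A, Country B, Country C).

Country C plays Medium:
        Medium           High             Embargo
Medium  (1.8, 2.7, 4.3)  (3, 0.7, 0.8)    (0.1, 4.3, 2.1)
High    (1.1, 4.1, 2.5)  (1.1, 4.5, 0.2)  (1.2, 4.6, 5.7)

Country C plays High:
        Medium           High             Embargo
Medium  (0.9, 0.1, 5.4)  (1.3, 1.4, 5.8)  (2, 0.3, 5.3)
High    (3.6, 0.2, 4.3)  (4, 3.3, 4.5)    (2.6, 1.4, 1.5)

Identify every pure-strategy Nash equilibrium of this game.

The pure Nash equilibria are (High, High, High), (High, Embargo, Medium).

For each player, find the best response to each opponent profile; mutual best responses are the pure NE.
Country A against (Medium, Medium): payoffs 1.8, 1.1 → best response Medium.
Country A against (Medium, High): payoffs 0.9, 3.6 → best response High.
Country A against (High, Medium): payoffs 3, 1.1 → best response Medium.
Country A against (High, High): payoffs 1.3, 4 → best response High.
Country A against (Embargo, Medium): payoffs 0.1, 1.2 → best response High.
Country A against (Embargo, High): payoffs 2, 2.6 → best response High.
Country B against (Medium, Medium): payoffs 2.7, 0.7, 4.3 → best response Embargo.
Country B against (Medium, High): payoffs 0.1, 1.4, 0.3 → best response High.
Country B against (High, Medium): payoffs 4.1, 4.5, 4.6 → best response Embargo.
Country B against (High, High): payoffs 0.2, 3.3, 1.4 → best response High.
Country C against (Medium, Medium): payoffs 4.3, 5.4 → best response High.
Country C against (Medium, High): payoffs 0.8, 5.8 → best response High.
Country C against (Medium, Embargo): payoffs 2.1, 5.3 → best response High.
Country C against (High, Medium): payoffs 2.5, 4.3 → best response High.
Country C against (High, High): payoffs 0.2, 4.5 → best response High.
Country C against (High, Embargo): payoffs 5.7, 1.5 → best response Medium.
Mutual best responses: (High, High, High); (High, Embargo, Medium).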